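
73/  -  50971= - 73/50971 = - 0.00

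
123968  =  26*4768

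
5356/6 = 2678/3 = 892.67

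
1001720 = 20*50086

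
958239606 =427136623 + 531102983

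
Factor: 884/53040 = 1/60= 2^(  -  2)*3^( - 1)*5^(-1)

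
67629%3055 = 419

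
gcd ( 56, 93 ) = 1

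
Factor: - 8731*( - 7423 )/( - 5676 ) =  - 2^( - 2)*3^( - 1)*11^( - 1)*13^1 * 43^( - 1)*571^1*8731^1 = - 64810213/5676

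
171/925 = 171/925 =0.18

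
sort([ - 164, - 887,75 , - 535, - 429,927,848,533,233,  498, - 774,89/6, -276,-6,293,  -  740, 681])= [-887, - 774, - 740, - 535, - 429,-276, - 164, - 6,  89/6, 75,  233, 293, 498, 533, 681,848,927]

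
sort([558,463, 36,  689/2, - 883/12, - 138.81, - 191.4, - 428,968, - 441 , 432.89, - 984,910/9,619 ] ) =[ - 984,-441, - 428,  -  191.4, - 138.81,  -  883/12,36, 910/9, 689/2,432.89, 463, 558,  619, 968 ]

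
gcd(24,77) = 1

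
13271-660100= -646829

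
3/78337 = 3/78337 = 0.00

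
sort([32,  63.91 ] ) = [32, 63.91] 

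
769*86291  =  66357779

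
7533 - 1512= 6021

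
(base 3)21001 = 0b10111110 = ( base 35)5f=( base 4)2332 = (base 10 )190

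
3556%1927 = 1629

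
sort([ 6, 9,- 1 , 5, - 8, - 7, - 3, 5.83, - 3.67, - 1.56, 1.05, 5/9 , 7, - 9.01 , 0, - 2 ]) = [ - 9.01, - 8, - 7,-3.67, - 3, - 2, - 1.56, - 1,0, 5/9, 1.05,5 , 5.83, 6, 7,9 ] 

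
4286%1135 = 881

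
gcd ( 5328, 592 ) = 592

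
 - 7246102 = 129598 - 7375700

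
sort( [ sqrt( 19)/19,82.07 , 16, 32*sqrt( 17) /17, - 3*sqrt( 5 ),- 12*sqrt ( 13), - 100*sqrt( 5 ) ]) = [ - 100 *sqrt( 5 ), - 12*sqrt ( 13) , - 3* sqrt( 5 ),sqrt( 19 )/19, 32*sqrt(17)/17, 16 , 82.07 ] 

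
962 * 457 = 439634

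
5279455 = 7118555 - 1839100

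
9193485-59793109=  - 50599624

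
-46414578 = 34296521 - 80711099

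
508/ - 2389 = -1 + 1881/2389 = -0.21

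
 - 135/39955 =  -  1 + 7964/7991 = - 0.00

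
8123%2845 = 2433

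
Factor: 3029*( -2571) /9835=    - 7787559/9835= - 3^1*5^(  -  1 )*7^ ( - 1)*13^1*233^1*281^( -1 )*857^1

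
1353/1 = 1353 = 1353.00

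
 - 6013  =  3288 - 9301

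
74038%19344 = 16006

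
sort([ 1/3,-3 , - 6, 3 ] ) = [ - 6, - 3, 1/3, 3 ] 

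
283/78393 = 283/78393 = 0.00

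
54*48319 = 2609226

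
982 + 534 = 1516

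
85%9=4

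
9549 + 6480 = 16029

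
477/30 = 159/10=15.90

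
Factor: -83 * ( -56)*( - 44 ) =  - 204512 = -  2^5*7^1*11^1*83^1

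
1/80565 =1/80565  =  0.00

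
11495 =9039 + 2456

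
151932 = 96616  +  55316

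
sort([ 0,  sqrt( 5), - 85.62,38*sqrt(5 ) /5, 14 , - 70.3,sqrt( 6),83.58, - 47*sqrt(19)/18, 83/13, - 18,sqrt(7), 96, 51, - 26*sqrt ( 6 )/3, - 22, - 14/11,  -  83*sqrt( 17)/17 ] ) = [ - 85.62,-70.3, - 22, - 26*sqrt( 6)/3,- 83*sqrt(17) /17, - 18, - 47*sqrt( 19 ) /18, - 14/11 , 0, sqrt( 5 ), sqrt( 6),sqrt(7 ),83/13,14,38 * sqrt( 5 ) /5, 51,83.58,96]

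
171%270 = 171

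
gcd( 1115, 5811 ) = 1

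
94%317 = 94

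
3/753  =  1/251 = 0.00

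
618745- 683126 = -64381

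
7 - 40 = -33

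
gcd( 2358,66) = 6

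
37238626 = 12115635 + 25122991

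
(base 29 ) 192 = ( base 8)2120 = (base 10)1104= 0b10001010000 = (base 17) 3dg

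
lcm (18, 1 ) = 18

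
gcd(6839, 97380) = 1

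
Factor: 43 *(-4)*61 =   -  2^2*43^1*61^1 = -  10492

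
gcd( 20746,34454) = 46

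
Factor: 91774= 2^1*45887^1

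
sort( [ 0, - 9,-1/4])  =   [ - 9, - 1/4,0]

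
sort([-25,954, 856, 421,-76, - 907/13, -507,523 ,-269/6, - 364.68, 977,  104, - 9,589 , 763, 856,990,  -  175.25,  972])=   [ - 507, - 364.68, - 175.25, - 76 , - 907/13,-269/6, - 25,- 9, 104,421, 523, 589, 763,856,856, 954, 972, 977,990]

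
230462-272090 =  - 41628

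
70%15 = 10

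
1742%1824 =1742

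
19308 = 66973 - 47665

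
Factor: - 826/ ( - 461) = 2^1*7^1*59^1*461^(- 1 ) 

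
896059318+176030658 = 1072089976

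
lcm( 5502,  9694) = 203574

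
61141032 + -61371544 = - 230512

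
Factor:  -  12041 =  - 12041^1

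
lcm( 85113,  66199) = 595791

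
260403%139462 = 120941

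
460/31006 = 230/15503 = 0.01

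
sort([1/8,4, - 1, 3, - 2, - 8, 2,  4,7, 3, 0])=[  -  8, - 2, - 1,  0, 1/8, 2, 3,3, 4, 4, 7] 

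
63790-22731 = 41059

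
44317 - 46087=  - 1770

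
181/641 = 181/641  =  0.28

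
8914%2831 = 421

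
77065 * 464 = 35758160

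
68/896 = 17/224 = 0.08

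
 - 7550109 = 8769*( - 861 )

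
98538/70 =49269/35= 1407.69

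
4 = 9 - 5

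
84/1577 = 84/1577 = 0.05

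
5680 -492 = 5188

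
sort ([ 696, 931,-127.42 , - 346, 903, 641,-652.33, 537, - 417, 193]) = [ - 652.33, - 417, - 346, - 127.42 , 193, 537,641, 696, 903, 931] 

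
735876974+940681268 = 1676558242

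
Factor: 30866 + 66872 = 97738= 2^1 * 48869^1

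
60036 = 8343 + 51693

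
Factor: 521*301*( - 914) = -143334394 = -2^1  *  7^1*43^1*457^1*521^1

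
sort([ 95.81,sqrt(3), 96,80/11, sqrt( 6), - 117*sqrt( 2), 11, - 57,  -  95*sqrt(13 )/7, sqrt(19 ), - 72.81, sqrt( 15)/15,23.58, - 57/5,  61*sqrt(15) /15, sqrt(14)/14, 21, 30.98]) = [ - 117*sqrt(2 ), - 72.81 , - 57 , - 95 * sqrt(13) /7, - 57/5,sqrt(15 )/15, sqrt( 14 )/14, sqrt(3), sqrt( 6), sqrt(19), 80/11, 11, 61*sqrt( 15) /15, 21, 23.58, 30.98, 95.81, 96]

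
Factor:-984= -2^3 * 3^1*41^1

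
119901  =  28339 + 91562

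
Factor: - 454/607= -2^1*227^1*607^( - 1)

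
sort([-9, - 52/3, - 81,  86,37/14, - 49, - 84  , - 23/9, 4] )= [ - 84,  -  81,  -  49, - 52/3, - 9,-23/9, 37/14, 4,86 ] 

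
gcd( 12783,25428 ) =3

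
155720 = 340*458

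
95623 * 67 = 6406741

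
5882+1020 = 6902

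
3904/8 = 488=488.00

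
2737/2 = 2737/2 = 1368.50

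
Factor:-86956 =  - 2^2 * 21739^1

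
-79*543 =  - 42897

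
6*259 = 1554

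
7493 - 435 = 7058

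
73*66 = 4818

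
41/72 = 41/72 = 0.57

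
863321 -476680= 386641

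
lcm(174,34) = 2958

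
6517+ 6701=13218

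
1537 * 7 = 10759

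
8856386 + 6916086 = 15772472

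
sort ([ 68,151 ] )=[68,151 ] 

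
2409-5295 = - 2886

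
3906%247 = 201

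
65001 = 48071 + 16930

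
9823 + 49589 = 59412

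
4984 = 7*712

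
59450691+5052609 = 64503300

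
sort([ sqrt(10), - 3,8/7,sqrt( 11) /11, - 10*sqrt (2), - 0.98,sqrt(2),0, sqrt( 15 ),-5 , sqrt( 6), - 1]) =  [ - 10*sqrt( 2), - 5, -3, - 1, - 0.98 , 0, sqrt( 11)/11,8/7,  sqrt( 2 ),sqrt( 6),  sqrt( 10 ),sqrt( 15)]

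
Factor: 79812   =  2^2 * 3^3*739^1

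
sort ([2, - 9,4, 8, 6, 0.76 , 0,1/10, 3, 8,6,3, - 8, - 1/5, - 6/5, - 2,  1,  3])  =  [ - 9, - 8, - 2, - 6/5, - 1/5,0,1/10, 0.76, 1 , 2, 3,3,3, 4, 6, 6, 8, 8]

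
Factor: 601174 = 2^1* 7^1*23^1 * 1867^1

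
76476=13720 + 62756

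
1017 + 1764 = 2781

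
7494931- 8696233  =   - 1201302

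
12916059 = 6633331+6282728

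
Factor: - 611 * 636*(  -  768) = 298441728 = 2^10 * 3^2 * 13^1*47^1*53^1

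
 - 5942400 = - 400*14856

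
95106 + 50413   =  145519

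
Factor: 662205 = 3^1*5^1*131^1 * 337^1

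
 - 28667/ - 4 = 28667/4=7166.75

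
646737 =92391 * 7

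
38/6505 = 38/6505 = 0.01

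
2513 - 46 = 2467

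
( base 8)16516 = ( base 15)2352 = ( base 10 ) 7502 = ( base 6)54422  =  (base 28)9FQ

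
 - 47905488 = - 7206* 6648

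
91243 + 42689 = 133932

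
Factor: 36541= 36541^1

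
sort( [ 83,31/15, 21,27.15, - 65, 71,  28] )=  [ - 65, 31/15, 21, 27.15, 28, 71,83] 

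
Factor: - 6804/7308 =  - 27/29 =- 3^3*29^( - 1 )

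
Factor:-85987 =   -  11^1  *  7817^1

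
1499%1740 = 1499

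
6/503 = 6/503 = 0.01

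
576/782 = 288/391 = 0.74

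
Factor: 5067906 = 2^1 * 3^1*844651^1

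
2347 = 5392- 3045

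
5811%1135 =136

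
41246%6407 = 2804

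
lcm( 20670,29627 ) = 888810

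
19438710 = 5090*3819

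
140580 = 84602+55978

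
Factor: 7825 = 5^2*313^1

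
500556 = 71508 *7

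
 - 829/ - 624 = 829/624 = 1.33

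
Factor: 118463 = 118463^1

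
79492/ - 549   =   - 145  +  113/549 = -  144.79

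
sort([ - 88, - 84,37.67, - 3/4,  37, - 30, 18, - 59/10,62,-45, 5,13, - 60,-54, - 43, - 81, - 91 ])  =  [- 91,  -  88, - 84,- 81, - 60, - 54,  -  45 , - 43,-30 , - 59/10, - 3/4, 5 , 13,18,  37, 37.67,62 ] 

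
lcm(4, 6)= 12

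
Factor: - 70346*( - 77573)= 5456950258= 2^1 *17^1 * 2069^1*77573^1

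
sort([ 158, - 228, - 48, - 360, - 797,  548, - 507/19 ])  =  [ - 797, - 360,  -  228, - 48, - 507/19,158,  548] 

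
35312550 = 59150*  597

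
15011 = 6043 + 8968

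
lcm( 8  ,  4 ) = 8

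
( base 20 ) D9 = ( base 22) C5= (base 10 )269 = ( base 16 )10D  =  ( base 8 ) 415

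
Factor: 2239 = 2239^1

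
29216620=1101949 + 28114671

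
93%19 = 17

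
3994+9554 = 13548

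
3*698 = 2094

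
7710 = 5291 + 2419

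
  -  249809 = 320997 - 570806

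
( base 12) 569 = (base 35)MV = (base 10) 801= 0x321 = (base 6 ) 3413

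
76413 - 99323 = - 22910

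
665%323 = 19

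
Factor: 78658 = 2^1*67^1*587^1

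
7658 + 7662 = 15320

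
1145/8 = 1145/8=143.12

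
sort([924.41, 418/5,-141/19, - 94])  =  [ - 94, - 141/19,418/5,924.41]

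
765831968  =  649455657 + 116376311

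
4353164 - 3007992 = 1345172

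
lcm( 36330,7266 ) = 36330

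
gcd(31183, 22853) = 1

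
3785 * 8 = 30280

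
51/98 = 51/98 = 0.52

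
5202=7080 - 1878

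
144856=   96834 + 48022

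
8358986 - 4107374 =4251612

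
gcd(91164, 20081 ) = 1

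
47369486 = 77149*614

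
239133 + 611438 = 850571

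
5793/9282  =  1931/3094 = 0.62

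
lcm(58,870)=870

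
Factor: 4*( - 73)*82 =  - 2^3*41^1* 73^1=- 23944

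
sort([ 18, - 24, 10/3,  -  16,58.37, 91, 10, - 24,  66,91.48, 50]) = [-24, - 24, - 16, 10/3, 10, 18,50, 58.37,66, 91, 91.48 ] 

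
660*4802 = 3169320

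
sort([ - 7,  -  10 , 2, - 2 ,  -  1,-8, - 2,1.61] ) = [ - 10 , - 8, - 7, - 2  ,- 2, - 1,1.61,2]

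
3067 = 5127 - 2060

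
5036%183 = 95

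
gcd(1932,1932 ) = 1932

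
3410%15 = 5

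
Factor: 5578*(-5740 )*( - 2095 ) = 2^3*5^2*7^1*41^1*419^1*2789^1 = 67077123400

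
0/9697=0 = 0.00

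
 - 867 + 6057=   5190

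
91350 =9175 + 82175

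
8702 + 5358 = 14060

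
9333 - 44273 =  - 34940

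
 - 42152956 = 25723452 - 67876408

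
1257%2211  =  1257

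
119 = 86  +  33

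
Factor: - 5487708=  - 2^2*3^1*23^1*  59^1*337^1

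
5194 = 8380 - 3186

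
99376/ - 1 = - 99376 + 0/1 = -99376.00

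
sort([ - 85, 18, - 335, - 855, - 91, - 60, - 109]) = [ - 855,-335, - 109, - 91, - 85, - 60, 18]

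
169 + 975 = 1144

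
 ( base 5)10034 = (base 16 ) 284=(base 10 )644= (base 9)785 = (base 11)536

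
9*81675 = 735075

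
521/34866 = 521/34866 = 0.01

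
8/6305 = 8/6305= 0.00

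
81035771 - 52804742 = 28231029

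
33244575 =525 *63323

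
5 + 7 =12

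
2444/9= 271 + 5/9 = 271.56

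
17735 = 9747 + 7988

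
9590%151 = 77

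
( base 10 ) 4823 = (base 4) 1023113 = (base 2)1001011010111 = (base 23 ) 92G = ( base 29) 5l9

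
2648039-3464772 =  - 816733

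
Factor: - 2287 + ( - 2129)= -2^6 * 3^1*23^1 = -4416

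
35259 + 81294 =116553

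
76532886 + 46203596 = 122736482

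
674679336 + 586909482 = 1261588818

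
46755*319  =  14914845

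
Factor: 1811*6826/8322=3^( - 1) * 19^(-1)*73^( - 1)*1811^1* 3413^1 =6180943/4161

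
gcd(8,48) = 8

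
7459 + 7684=15143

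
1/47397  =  1/47397= 0.00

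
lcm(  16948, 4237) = 16948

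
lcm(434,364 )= 11284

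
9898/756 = 13+5/54 = 13.09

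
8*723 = 5784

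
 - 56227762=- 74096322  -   - 17868560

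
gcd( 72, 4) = 4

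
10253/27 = 10253/27 = 379.74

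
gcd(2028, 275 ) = 1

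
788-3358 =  -2570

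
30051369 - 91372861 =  - 61321492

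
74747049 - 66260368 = 8486681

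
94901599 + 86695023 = 181596622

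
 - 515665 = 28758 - 544423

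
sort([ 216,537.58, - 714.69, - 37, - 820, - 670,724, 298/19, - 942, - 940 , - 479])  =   [ -942, - 940,-820,  -  714.69, - 670, - 479, - 37 , 298/19,  216, 537.58, 724 ]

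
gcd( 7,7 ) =7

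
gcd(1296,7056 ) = 144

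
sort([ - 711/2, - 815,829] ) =[-815 , - 711/2,829 ]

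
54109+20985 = 75094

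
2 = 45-43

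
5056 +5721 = 10777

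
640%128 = 0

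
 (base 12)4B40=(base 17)1c9a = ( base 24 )EK0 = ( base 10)8544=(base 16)2160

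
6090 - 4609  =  1481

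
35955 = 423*85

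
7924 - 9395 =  - 1471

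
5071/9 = 5071/9 =563.44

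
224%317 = 224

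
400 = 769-369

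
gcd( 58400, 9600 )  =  800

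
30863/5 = 30863/5= 6172.60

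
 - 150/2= -75 = -75.00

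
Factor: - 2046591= - 3^2*227399^1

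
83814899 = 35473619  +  48341280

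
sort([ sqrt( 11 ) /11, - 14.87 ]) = [ - 14.87,  sqrt(11 ) /11]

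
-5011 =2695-7706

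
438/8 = 54 + 3/4 =54.75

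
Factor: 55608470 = 2^1*5^1 * 293^1*18979^1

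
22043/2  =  11021 + 1/2 = 11021.50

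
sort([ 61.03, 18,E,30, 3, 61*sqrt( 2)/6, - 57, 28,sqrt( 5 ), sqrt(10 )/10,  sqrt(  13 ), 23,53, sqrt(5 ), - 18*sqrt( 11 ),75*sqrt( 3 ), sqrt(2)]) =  [ - 18 * sqrt ( 11 ), - 57,sqrt( 10 )/10, sqrt(2 ),sqrt( 5),sqrt(5 ),E, 3, sqrt(13) , 61*sqrt( 2)/6,18 , 23,28, 30,53,61.03,75*sqrt( 3 ) ]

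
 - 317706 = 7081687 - 7399393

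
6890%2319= 2252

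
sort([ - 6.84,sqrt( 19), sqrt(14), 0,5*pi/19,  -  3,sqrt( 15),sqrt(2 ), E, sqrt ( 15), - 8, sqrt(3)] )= [ - 8, - 6.84,  -  3, 0, 5*pi/19,sqrt( 2),  sqrt(3 ),E,sqrt( 14) , sqrt ( 15), sqrt(15),sqrt(19 )]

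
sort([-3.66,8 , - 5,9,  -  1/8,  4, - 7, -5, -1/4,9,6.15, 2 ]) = [-7,-5,  -  5 ,-3.66,-1/4 ,-1/8,2, 4,6.15,8,9, 9]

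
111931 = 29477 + 82454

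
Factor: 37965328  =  2^4*31^1 *76543^1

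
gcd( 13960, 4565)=5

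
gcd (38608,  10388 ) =4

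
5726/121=5726/121=47.32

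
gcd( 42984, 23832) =72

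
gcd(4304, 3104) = 16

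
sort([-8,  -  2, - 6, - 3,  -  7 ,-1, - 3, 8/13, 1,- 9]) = [ - 9,- 8,-7, -6, -3, - 3,-2, - 1,8/13,1] 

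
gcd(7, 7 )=7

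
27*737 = 19899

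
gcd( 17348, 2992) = 4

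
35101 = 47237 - 12136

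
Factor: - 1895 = -5^1*379^1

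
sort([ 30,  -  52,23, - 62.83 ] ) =[-62.83,-52, 23,30]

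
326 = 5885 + - 5559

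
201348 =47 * 4284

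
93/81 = 1+4/27 = 1.15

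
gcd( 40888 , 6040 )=8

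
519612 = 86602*6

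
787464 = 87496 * 9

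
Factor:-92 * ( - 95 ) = 8740 = 2^2*5^1*19^1*23^1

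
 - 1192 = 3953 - 5145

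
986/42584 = 493/21292 = 0.02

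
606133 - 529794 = 76339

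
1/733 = 1/733 = 0.00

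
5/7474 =5/7474 =0.00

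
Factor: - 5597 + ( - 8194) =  - 3^1 * 4597^1 = - 13791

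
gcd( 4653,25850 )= 517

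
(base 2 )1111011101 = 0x3DD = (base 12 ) 6a5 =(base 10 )989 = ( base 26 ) 1C1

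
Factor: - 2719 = -2719^1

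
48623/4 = 12155 + 3/4   =  12155.75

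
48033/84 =571 + 23/28 = 571.82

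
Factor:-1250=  - 2^1*5^4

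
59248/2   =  29624 = 29624.00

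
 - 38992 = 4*( - 9748) 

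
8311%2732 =115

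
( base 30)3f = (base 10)105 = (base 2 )1101001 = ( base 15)70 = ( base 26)41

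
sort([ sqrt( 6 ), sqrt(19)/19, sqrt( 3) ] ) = [sqrt(19) /19,sqrt(3 ), sqrt ( 6 )] 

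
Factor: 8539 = 8539^1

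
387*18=6966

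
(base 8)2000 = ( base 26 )1da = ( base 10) 1024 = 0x400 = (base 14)532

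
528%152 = 72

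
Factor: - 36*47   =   - 2^2*3^2*47^1 = - 1692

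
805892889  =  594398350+211494539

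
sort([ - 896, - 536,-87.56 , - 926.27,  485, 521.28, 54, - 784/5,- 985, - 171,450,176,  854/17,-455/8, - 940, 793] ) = [ - 985, - 940, - 926.27, - 896, - 536, - 171, - 784/5, - 87.56,  -  455/8, 854/17,54,176,450,  485,521.28,793 ] 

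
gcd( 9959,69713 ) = 9959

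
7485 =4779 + 2706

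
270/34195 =54/6839 = 0.01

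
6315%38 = 7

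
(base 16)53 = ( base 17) 4f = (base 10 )83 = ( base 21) 3K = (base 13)65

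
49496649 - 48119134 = 1377515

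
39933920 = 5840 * 6838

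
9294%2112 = 846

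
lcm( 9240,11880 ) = 83160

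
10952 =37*296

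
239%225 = 14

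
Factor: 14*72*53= 2^4*3^2*7^1 * 53^1 = 53424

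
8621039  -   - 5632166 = 14253205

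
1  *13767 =13767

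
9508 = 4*2377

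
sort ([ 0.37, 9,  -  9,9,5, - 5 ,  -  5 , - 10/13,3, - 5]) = [ - 9,-5, - 5, - 5, -10/13,  0.37,3,5,9,9 ]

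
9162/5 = 1832 + 2/5 = 1832.40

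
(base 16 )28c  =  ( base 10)652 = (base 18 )204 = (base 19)1f6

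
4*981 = 3924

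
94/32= 2 + 15/16=2.94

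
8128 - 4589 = 3539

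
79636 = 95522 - 15886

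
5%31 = 5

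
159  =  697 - 538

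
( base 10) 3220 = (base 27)4b7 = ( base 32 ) 34k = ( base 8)6224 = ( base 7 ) 12250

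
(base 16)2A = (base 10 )42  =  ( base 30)1c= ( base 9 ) 46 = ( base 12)36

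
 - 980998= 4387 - 985385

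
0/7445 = 0  =  0.00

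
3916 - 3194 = 722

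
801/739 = 801/739=1.08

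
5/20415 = 1/4083= 0.00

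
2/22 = 1/11 = 0.09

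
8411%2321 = 1448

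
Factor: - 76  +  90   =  14 = 2^1*7^1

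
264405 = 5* 52881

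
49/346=49/346 = 0.14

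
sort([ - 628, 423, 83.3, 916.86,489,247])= [ - 628, 83.3 , 247, 423, 489,  916.86]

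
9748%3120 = 388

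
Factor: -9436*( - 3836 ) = 36196496 = 2^4 * 7^2*137^1 * 337^1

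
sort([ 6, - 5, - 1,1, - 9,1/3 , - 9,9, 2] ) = [-9 , - 9,- 5, - 1,  1/3,  1,2, 6, 9] 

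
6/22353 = 2/7451= 0.00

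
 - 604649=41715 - 646364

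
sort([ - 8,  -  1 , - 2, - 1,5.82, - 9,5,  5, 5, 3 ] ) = [ - 9,- 8, - 2, - 1 , - 1,3,5,5, 5,5.82] 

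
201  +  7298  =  7499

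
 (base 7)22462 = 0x1660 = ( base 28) 78G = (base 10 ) 5728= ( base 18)HC4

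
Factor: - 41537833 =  - 4273^1*9721^1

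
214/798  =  107/399 = 0.27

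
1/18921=1/18921=   0.00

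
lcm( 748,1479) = 65076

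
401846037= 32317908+369528129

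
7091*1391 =9863581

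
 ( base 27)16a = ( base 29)122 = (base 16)385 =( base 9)1211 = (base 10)901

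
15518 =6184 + 9334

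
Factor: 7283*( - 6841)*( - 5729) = 17^1*337^1*6841^1*7283^1 =285435984187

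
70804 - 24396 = 46408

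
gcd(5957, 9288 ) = 1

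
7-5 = 2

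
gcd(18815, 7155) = 265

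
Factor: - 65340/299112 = - 45/206 = - 2^( - 1 ) * 3^2*5^1*103^(  -  1 ) 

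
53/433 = 53/433 = 0.12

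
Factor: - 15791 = - 15791^1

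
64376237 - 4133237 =60243000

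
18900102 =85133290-66233188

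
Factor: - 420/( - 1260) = 3^( - 1 ) = 1/3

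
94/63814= 47/31907 = 0.00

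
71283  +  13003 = 84286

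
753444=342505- - 410939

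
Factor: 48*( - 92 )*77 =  - 340032 = - 2^6*3^1*7^1*11^1*23^1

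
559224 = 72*7767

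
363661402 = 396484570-32823168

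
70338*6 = 422028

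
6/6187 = 6/6187 = 0.00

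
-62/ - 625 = 62/625 = 0.10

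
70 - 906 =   -  836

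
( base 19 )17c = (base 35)EG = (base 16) 1fa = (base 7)1322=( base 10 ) 506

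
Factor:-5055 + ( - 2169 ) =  - 2^3*3^1 * 7^1*43^1 = - 7224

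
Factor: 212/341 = 2^2*11^(- 1) *31^( - 1) * 53^1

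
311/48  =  6 + 23/48 = 6.48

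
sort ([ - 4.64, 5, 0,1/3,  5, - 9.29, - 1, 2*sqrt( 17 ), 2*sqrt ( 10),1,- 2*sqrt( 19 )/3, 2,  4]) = [ - 9.29, - 4.64, - 2*sqrt( 19) /3, - 1,0,1/3,1 , 2,4, 5, 5, 2*sqrt( 10),2*sqrt (17 )] 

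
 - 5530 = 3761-9291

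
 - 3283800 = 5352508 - 8636308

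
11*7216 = 79376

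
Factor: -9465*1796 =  - 2^2*3^1*5^1*449^1*631^1 = - 16999140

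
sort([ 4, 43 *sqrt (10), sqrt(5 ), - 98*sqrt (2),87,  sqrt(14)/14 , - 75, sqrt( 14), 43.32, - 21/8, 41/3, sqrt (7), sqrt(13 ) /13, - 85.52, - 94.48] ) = [ - 98*sqrt(2), - 94.48, - 85.52, - 75, - 21/8, sqrt(14)/14, sqrt (13)/13, sqrt ( 5 ), sqrt( 7),sqrt ( 14),4,41/3,43.32, 87, 43*sqrt( 10) ] 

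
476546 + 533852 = 1010398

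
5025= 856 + 4169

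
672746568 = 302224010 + 370522558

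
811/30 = 27+1/30 = 27.03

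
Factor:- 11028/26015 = -2^2*3^1*5^( - 1)*11^( - 2)*43^(  -  1 )*919^1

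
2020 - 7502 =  - 5482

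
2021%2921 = 2021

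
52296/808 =64 + 73/101= 64.72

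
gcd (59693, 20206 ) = 1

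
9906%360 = 186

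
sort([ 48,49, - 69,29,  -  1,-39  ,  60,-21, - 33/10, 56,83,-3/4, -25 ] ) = [ - 69, - 39, - 25, - 21,-33/10, - 1, - 3/4, 29, 48,49, 56, 60,83] 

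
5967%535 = 82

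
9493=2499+6994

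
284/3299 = 284/3299 = 0.09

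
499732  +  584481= 1084213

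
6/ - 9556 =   -  3/4778 = -  0.00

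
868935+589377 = 1458312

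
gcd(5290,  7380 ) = 10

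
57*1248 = 71136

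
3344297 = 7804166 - 4459869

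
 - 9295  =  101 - 9396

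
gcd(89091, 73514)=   1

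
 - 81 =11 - 92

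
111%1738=111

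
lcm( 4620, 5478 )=383460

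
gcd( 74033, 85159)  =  1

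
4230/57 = 74 + 4/19 = 74.21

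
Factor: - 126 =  - 2^1  *3^2*7^1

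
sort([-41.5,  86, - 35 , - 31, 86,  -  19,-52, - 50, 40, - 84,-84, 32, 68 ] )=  [ - 84, - 84, - 52,  -  50, - 41.5, - 35, - 31, - 19,32, 40,68, 86,86 ] 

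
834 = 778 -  - 56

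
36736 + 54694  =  91430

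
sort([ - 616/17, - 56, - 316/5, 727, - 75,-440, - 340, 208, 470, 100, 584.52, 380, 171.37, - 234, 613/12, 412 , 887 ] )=[ - 440,-340, - 234, - 75, - 316/5, - 56, - 616/17,  613/12,100,171.37,208,380, 412, 470, 584.52, 727,887 ]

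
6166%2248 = 1670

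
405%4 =1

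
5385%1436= 1077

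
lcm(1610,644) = 3220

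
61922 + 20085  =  82007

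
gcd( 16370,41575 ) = 5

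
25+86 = 111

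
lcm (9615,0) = 0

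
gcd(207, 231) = 3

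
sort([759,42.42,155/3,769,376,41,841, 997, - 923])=[ -923,41,42.42, 155/3 , 376, 759, 769,841,997 ]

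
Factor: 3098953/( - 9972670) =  - 2^( -1 )*5^( - 1)*11^1*13^2 * 1667^1*997267^(- 1)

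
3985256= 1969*2024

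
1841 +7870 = 9711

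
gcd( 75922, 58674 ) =154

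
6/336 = 1/56 = 0.02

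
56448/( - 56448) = - 1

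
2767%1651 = 1116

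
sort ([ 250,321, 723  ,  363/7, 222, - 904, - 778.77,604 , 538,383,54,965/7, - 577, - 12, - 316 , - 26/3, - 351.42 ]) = [ - 904,-778.77, - 577 , - 351.42 , - 316, -12,-26/3, 363/7,54,965/7, 222,250,321  ,  383, 538, 604,723 ]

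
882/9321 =294/3107  =  0.09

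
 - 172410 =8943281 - 9115691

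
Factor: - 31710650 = - 2^1*5^2*199^1 * 3187^1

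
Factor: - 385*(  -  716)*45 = 2^2*3^2*5^2*7^1 * 11^1*179^1 =12404700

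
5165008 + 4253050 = 9418058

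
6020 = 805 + 5215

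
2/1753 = 2/1753= 0.00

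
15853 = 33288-17435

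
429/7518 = 143/2506 = 0.06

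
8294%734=220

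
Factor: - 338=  - 2^1*13^2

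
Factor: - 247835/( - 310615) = 7^1*23^ ( - 1)*37^(  -  1) * 97^1 = 679/851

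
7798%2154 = 1336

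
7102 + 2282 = 9384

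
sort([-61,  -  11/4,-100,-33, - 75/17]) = [ - 100,  -  61, - 33,-75/17, - 11/4]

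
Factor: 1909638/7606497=2^1 * 3^1*17^( - 1)*29^( - 1)*37^( - 1 )*139^(-1)*277^1*383^1  =  636546/2535499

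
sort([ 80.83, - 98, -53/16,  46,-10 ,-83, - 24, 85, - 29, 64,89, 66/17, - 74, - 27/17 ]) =[ - 98, - 83, - 74, - 29,-24, - 10, - 53/16,-27/17, 66/17, 46, 64, 80.83, 85 , 89 ]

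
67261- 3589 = 63672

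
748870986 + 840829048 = 1589700034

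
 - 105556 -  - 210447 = 104891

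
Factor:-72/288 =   -  2^( -2)=-1/4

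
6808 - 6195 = 613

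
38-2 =36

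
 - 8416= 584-9000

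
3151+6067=9218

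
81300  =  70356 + 10944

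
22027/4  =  22027/4= 5506.75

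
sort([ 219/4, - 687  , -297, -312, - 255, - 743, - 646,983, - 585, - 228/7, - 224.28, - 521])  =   [ - 743 , - 687, - 646,  -  585, - 521, - 312, - 297, - 255, - 224.28, - 228/7, 219/4,  983 ]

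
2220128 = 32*69379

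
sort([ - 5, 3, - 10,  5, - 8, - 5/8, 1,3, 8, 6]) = [ - 10, -8, - 5, - 5/8, 1, 3, 3,  5, 6, 8]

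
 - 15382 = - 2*7691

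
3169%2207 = 962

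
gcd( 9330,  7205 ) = 5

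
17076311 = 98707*173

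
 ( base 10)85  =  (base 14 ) 61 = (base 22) 3j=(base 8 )125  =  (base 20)45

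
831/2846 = 831/2846= 0.29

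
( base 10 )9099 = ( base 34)7tl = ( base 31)9EG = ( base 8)21613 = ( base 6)110043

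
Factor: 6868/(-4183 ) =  - 2^2*17^1*47^( - 1 )*89^( - 1 )*101^1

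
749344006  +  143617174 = 892961180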